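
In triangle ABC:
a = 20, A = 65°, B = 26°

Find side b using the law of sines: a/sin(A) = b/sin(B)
a/sin(A) = b/sin(B)  ⇒  b = a·sin(B)/sin(A) = 20·sin(26°)/sin(65°)
sin(26°) ≈ 0.438371, sin(65°) ≈ 0.906308
b ≈ 20·0.438371/0.906308 ≈ 8.76742/0.906308 ≈ 9.67378

b = 9.674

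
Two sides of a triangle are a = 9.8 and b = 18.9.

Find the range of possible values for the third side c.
Triangle inequality: |a − b| < c < a + b
|a − b| = |9.8 − 18.9| = 9.1
a + b = 9.8 + 18.9 = 28.7

9.1 < c < 28.7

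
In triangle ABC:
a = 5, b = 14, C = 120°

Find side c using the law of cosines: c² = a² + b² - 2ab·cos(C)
c² = 5² + 14² − 2·5·14·cos(120°)
cos(120°) ≈ -0.5
c² ≈ 25 + 196 − 140·(-0.5) ≈ 221 + 70 ≈ 291
c ≈ √291 ≈ 17.0587

c = 17.06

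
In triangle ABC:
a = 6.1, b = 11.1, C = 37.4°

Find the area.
Two sides and the included angle (SAS): A = ½·a·b·sin(C) = ½·6.1·11.1·sin(37.4°)
sin(37.4°) ≈ 0.607376
A ≈ ½·67.71·0.607376 = 33.855·0.607376 ≈ 20.5627

Area = 20.56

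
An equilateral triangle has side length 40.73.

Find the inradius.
r = Area/s with s the semi-perimeter.
Area = (√3/4)·40.73² = (√3/4)·1658.9329 ≈ 0.433013·1658.9329 ≈ 718.339
s = 3·40.73/2 = 61.095
r ≈ 718.339/61.095 ≈ 11.7577
(Equivalently r = side/(2√3) = 40.73/3.4641 ≈ 11.7577.)

r = 11.76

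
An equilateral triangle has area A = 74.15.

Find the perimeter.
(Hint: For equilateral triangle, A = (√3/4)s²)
A = (√3/4)s²  ⇒  s² = 4A/√3 = 4·74.15/√3 = 296.6/1.73205 ≈ 171.242
s ≈ √171.242 ≈ 13.086
Perimeter = 3s ≈ 3·13.086 ≈ 39.2579

Perimeter = 39.26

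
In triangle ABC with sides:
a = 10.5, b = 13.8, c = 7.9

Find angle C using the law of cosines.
c² = a² + b² − 2ab·cos(C)  ⇒  cos(C) = (a² + b² − c²)/(2ab)
cos(C) = (10.5² + 13.8² − 7.9²)/(2·10.5·13.8) = (110.25 + 190.44 − 62.41)/289.8 = 238.28/289.8 ≈ 0.822222
C = arccos(0.822222) ≈ 34.6921°

C = 34.69°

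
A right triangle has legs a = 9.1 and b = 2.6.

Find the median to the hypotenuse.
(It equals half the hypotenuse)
Hypotenuse c = √(a² + b²) = √(82.81 + 6.76) = √89.57 ≈ 9.46414
Median to hypotenuse = c/2 ≈ 9.46414/2 ≈ 4.73207

Median = 4.732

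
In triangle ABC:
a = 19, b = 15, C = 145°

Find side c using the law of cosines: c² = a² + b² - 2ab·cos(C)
c² = 19² + 15² − 2·19·15·cos(145°)
cos(145°) ≈ -0.819152
c² ≈ 361 + 225 − 570·(-0.819152) ≈ 586 + 466.917 ≈ 1052.92
c ≈ √1052.92 ≈ 32.4487

c = 32.45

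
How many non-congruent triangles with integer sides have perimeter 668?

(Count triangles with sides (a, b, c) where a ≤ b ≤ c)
Let a ≤ b ≤ c with a + b + c = 668. The only binding inequality is a + b > c, i.e. 668 − c > c, so c < 668/2; and c ≥ 668/3 since c is the largest side.
So 223 ≤ c ≤ 333. For each c, b runs from ⌈(668 − c)/2⌉ up to c (then a = 668 − b − c satisfies 1 ≤ a ≤ b automatically), giving c − ⌈(668 − c)/2⌉ + 1 choices.
Summing over c: 1 + 3 + 4 + 6 + … + 165 + 166  (111 terms, c = 223, …, 333) = 9296
Check (closed form: nearest integer to p²/48 for even p, (p+3)²/48 for odd p): 668²/48 = 446224/48 ≈ 9296.33 → 9296

9296 triangles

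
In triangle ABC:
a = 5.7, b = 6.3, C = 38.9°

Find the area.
Two sides and the included angle (SAS): A = ½·a·b·sin(C) = ½·5.7·6.3·sin(38.9°)
sin(38.9°) ≈ 0.627963
A ≈ ½·35.91·0.627963 = 17.955·0.627963 ≈ 11.2751

Area = 11.28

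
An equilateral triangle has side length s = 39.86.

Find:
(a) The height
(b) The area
(a) The height splits the triangle into two 30-60-90 halves: h = s·√3/2 = 39.86·1.73205/2 ≈ 69.0395/2 ≈ 34.5198
(b) Area = (√3/4)·s² = (√3/4)·39.86² = (√3/4)·1588.8196 ≈ 0.433013·1588.8196 ≈ 687.979

Height = 34.52, Area = 688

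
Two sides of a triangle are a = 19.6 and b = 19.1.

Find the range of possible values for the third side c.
Triangle inequality: |a − b| < c < a + b
|a − b| = |19.6 − 19.1| = 0.5
a + b = 19.6 + 19.1 = 38.7

0.5 < c < 38.7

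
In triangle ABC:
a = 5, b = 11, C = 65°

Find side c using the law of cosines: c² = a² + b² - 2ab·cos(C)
c² = 5² + 11² − 2·5·11·cos(65°)
cos(65°) ≈ 0.422618
c² ≈ 25 + 121 − 110·(0.422618) ≈ 146 − 46.488 ≈ 99.512
c ≈ √99.512 ≈ 9.97557

c = 9.976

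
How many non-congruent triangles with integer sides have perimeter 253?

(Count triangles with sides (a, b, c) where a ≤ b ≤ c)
Let a ≤ b ≤ c with a + b + c = 253. The only binding inequality is a + b > c, i.e. 253 − c > c, so c < 253/2; and c ≥ 253/3 since c is the largest side.
So 85 ≤ c ≤ 126. For each c, b runs from ⌈(253 − c)/2⌉ up to c (then a = 253 − b − c satisfies 1 ≤ a ≤ b automatically), giving c − ⌈(253 − c)/2⌉ + 1 choices.
Summing over c: 2 + 3 + 5 + 6 + … + 62 + 63  (42 terms, c = 85, …, 126) = 1365
Check (closed form: nearest integer to p²/48 for even p, (p+3)²/48 for odd p): (253+3)²/48 = 256²/48 = 65536/48 ≈ 1365.33 → 1365

1365 triangles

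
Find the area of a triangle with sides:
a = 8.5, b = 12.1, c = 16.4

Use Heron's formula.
s = (8.5 + 12.1 + 16.4)/2 = 37/2 = 18.5
s − a = 10, s − b = 6.4, s − c = 2.1
s(s−a)(s−b)(s−c) = 18.5·10·6.4·2.1 ≈ 2486.4
Area = √2486.4 ≈ 49.8638

Area = 49.86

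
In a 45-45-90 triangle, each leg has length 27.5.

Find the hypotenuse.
In a 45-45-90 triangle the sides are in ratio 1 : 1 : √2, so hypotenuse = leg·√2.
Hypotenuse = 27.5·√2 ≈ 27.5·1.41421 ≈ 38.8909

Hypotenuse = 27.5√2 = 38.89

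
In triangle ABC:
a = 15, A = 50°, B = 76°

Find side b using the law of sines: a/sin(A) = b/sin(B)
a/sin(A) = b/sin(B)  ⇒  b = a·sin(B)/sin(A) = 15·sin(76°)/sin(50°)
sin(76°) ≈ 0.970296, sin(50°) ≈ 0.766044
b ≈ 15·0.970296/0.766044 ≈ 14.5544/0.766044 ≈ 18.9995

b = 19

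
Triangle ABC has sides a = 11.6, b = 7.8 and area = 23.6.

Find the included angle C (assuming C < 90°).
Area = ½·a·b·sin(C)  ⇒  sin(C) = 2·Area/(a·b) = 2·23.6/(11.6·7.8) = 47.2/90.48 ≈ 0.521662
C = arcsin(0.521662) ≈ 31.4438° (taking the acute solution since C < 90°)

C = 31.44°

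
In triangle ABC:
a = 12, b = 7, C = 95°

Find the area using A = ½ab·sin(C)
A = ½·a·b·sin(C) = ½·12·7·sin(95°)
sin(95°) ≈ 0.996195
A ≈ ½·84·0.996195 = 42·0.996195 ≈ 41.8402

Area = 41.84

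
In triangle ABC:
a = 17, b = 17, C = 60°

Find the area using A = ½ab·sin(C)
A = ½·a·b·sin(C) = ½·17·17·sin(60°)
sin(60°) ≈ 0.866025
A ≈ ½·289·0.866025 = 144.5·0.866025 ≈ 125.141

Area = 125.1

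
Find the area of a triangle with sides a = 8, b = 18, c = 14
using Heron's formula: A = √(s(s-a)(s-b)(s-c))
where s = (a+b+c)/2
s = (8 + 18 + 14)/2 = 40/2 = 20
s − a = 12, s − b = 2, s − c = 6
s(s−a)(s−b)(s−c) = 20·12·2·6 = 2880
Area = √2880 ≈ 53.6656

s = 20.0, Area = 53.67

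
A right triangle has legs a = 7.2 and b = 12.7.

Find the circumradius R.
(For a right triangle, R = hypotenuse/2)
Hypotenuse c = √(a² + b²) = √(51.84 + 161.29) = √213.13 ≈ 14.599
R = c/2 ≈ 14.599/2 ≈ 7.29949

R = 7.299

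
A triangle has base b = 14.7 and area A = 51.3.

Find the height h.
A = ½·b·h  ⇒  h = 2A/b = 2·51.3/14.7 = 102.6/14.7 ≈ 6.97959

h = 6.98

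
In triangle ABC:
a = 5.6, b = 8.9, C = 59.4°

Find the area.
Two sides and the included angle (SAS): A = ½·a·b·sin(C) = ½·5.6·8.9·sin(59.4°)
sin(59.4°) ≈ 0.860742
A ≈ ½·49.84·0.860742 = 24.92·0.860742 ≈ 21.4497

Area = 21.45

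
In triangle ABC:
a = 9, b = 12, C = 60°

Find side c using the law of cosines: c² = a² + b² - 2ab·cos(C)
c² = 9² + 12² − 2·9·12·cos(60°)
cos(60°) ≈ 0.5
c² ≈ 81 + 144 − 216·(0.5) ≈ 225 − 108 ≈ 117
c ≈ √117 ≈ 10.8167

c = 10.82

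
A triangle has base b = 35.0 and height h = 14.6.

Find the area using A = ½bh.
A = ½·b·h = ½·35.0·14.6 = ½·511 = 255.5

Area = 255.5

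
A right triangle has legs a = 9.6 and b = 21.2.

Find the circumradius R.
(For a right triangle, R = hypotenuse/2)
Hypotenuse c = √(a² + b²) = √(92.16 + 449.44) = √541.6 ≈ 23.2723
R = c/2 ≈ 23.2723/2 ≈ 11.6362

R = 11.64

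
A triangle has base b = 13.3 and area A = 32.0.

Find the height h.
A = ½·b·h  ⇒  h = 2A/b = 2·32.0/13.3 = 64/13.3 ≈ 4.81203

h = 4.812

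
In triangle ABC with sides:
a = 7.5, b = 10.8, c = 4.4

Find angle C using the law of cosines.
c² = a² + b² − 2ab·cos(C)  ⇒  cos(C) = (a² + b² − c²)/(2ab)
cos(C) = (7.5² + 10.8² − 4.4²)/(2·7.5·10.8) = (56.25 + 116.64 − 19.36)/162 = 153.53/162 ≈ 0.947716
C = arccos(0.947716) ≈ 18.6094°

C = 18.61°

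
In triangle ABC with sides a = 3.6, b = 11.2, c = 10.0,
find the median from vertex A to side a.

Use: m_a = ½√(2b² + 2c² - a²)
m_a = ½√(2·11.2² + 2·10.0² − 3.6²) = ½√(2·125.44 + 2·100 − 12.96) = ½√(250.88 + 200 − 12.96) = ½√437.92
√437.92 ≈ 20.9265, so m_a ≈ 10.4633

m_a = 10.46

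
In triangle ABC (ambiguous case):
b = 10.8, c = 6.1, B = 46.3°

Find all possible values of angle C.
b/sin(B) = c/sin(C)  ⇒  sin(C) = c·sin(B)/b = 6.1·sin(46.3°)/10.8
sin(46.3°) ≈ 0.722967
sin(C) ≈ 6.1·0.722967/10.8 ≈ 4.4101/10.8 ≈ 0.408343
Candidate 1: C₁ = arcsin(0.408343) ≈ 24.1008°  →  A = 180° − 46.3° − 24.1008° ≈ 109.599° > 0, valid
Candidate 2: C₂ = 180° − C₁ ≈ 155.899°  →  A = 180° − 46.3° − 155.899° ≈ -22.1992° ≤ 0, not a valid triangle

C = 24.1° (one solution)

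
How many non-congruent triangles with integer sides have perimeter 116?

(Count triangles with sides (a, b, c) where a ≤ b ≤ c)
Let a ≤ b ≤ c with a + b + c = 116. The only binding inequality is a + b > c, i.e. 116 − c > c, so c < 116/2; and c ≥ 116/3 since c is the largest side.
So 39 ≤ c ≤ 57. For each c, b runs from ⌈(116 − c)/2⌉ up to c (then a = 116 − b − c satisfies 1 ≤ a ≤ b automatically), giving c − ⌈(116 − c)/2⌉ + 1 choices.
Summing over c: 1 + 3 + 4 + 6 + … + 27 + 28  (19 terms, c = 39, …, 57) = 280
Check (closed form: nearest integer to p²/48 for even p, (p+3)²/48 for odd p): 116²/48 = 13456/48 ≈ 280.33 → 280

280 triangles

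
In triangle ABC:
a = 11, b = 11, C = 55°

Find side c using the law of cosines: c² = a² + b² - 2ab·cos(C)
c² = 11² + 11² − 2·11·11·cos(55°)
cos(55°) ≈ 0.573576
c² ≈ 121 + 121 − 242·(0.573576) ≈ 242 − 138.805 ≈ 103.195
c ≈ √103.195 ≈ 10.1585

c = 10.16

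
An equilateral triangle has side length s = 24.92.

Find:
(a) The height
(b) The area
(a) The height splits the triangle into two 30-60-90 halves: h = s·√3/2 = 24.92·1.73205/2 ≈ 43.1627/2 ≈ 21.5814
(b) Area = (√3/4)·s² = (√3/4)·24.92² = (√3/4)·621.0064 ≈ 0.433013·621.0064 ≈ 268.904

Height = 21.58, Area = 268.9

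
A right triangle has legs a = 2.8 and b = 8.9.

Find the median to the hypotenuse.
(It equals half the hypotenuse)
Hypotenuse c = √(a² + b²) = √(7.84 + 79.21) = √87.05 ≈ 9.33006
Median to hypotenuse = c/2 ≈ 9.33006/2 ≈ 4.66503

Median = 4.665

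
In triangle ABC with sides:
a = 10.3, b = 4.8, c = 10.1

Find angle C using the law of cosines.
c² = a² + b² − 2ab·cos(C)  ⇒  cos(C) = (a² + b² − c²)/(2ab)
cos(C) = (10.3² + 4.8² − 10.1²)/(2·10.3·4.8) = (106.09 + 23.04 − 102.01)/98.88 = 27.12/98.88 ≈ 0.274272
C = arccos(0.274272) ≈ 74.0814°

C = 74.08°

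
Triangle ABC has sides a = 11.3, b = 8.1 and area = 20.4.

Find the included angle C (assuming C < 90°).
Area = ½·a·b·sin(C)  ⇒  sin(C) = 2·Area/(a·b) = 2·20.4/(11.3·8.1) = 40.8/91.53 ≈ 0.445755
C = arcsin(0.445755) ≈ 26.4717° (taking the acute solution since C < 90°)

C = 26.47°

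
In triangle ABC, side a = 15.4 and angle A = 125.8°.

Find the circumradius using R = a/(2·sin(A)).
R = a/(2·sin(A)) = 15.4/(2·sin(125.8°))
sin(125.8°) ≈ 0.811064
R ≈ 15.4/(2·0.811064) = 15.4/1.62213 ≈ 9.4937

R = 9.494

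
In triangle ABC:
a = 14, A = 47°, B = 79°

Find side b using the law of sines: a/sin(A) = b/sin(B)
a/sin(A) = b/sin(B)  ⇒  b = a·sin(B)/sin(A) = 14·sin(79°)/sin(47°)
sin(79°) ≈ 0.981627, sin(47°) ≈ 0.731354
b ≈ 14·0.981627/0.731354 ≈ 13.7428/0.731354 ≈ 18.7909

b = 18.79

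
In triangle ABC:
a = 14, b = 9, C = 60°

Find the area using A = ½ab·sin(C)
A = ½·a·b·sin(C) = ½·14·9·sin(60°)
sin(60°) ≈ 0.866025
A ≈ ½·126·0.866025 = 63·0.866025 ≈ 54.5596

Area = 54.56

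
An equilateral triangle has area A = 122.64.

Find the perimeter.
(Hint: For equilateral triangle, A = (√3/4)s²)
A = (√3/4)s²  ⇒  s² = 4A/√3 = 4·122.64/√3 = 490.56/1.73205 ≈ 283.225
s ≈ √283.225 ≈ 16.8293
Perimeter = 3s ≈ 3·16.8293 ≈ 50.4879

Perimeter = 50.49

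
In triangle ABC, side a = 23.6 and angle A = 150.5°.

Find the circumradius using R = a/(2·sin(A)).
R = a/(2·sin(A)) = 23.6/(2·sin(150.5°))
sin(150.5°) ≈ 0.492424
R ≈ 23.6/(2·0.492424) = 23.6/0.984847 ≈ 23.9631

R = 23.96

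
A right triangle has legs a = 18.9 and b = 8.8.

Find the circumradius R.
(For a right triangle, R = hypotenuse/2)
Hypotenuse c = √(a² + b²) = √(357.21 + 77.44) = √434.65 ≈ 20.8483
R = c/2 ≈ 20.8483/2 ≈ 10.4241

R = 10.42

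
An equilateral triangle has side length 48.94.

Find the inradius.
r = Area/s with s the semi-perimeter.
Area = (√3/4)·48.94² = (√3/4)·2395.1236 ≈ 0.433013·2395.1236 ≈ 1037.12
s = 3·48.94/2 = 73.41
r ≈ 1037.12/73.41 ≈ 14.1278
(Equivalently r = side/(2√3) = 48.94/3.4641 ≈ 14.1278.)

r = 14.13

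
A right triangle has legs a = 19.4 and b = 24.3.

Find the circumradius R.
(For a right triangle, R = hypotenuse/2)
Hypotenuse c = √(a² + b²) = √(376.36 + 590.49) = √966.85 ≈ 31.0942
R = c/2 ≈ 31.0942/2 ≈ 15.5471

R = 15.55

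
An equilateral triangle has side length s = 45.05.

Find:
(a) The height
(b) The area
(a) The height splits the triangle into two 30-60-90 halves: h = s·√3/2 = 45.05·1.73205/2 ≈ 78.0289/2 ≈ 39.0144
(b) Area = (√3/4)·s² = (√3/4)·45.05² = (√3/4)·2029.5025 ≈ 0.433013·2029.5025 ≈ 878.8

Height = 39.01, Area = 878.8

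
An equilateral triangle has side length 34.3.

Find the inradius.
r = Area/s with s the semi-perimeter.
Area = (√3/4)·34.3² = (√3/4)·1176.49 ≈ 0.433013·1176.49 ≈ 509.435
s = 3·34.3/2 = 51.45
r ≈ 509.435/51.45 ≈ 9.90156
(Equivalently r = side/(2√3) = 34.3/3.4641 ≈ 9.90156.)

r = 9.902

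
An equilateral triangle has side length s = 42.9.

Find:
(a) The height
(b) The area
(a) The height splits the triangle into two 30-60-90 halves: h = s·√3/2 = 42.9·1.73205/2 ≈ 74.305/2 ≈ 37.1525
(b) Area = (√3/4)·s² = (√3/4)·42.9² = (√3/4)·1840.41 ≈ 0.433013·1840.41 ≈ 796.921

Height = 37.15, Area = 796.9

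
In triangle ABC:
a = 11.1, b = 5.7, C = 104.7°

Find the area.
Two sides and the included angle (SAS): A = ½·a·b·sin(C) = ½·11.1·5.7·sin(104.7°)
sin(104.7°) ≈ 0.967268
A ≈ ½·63.27·0.967268 = 31.635·0.967268 ≈ 30.5995

Area = 30.6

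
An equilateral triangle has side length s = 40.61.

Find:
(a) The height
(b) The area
(a) The height splits the triangle into two 30-60-90 halves: h = s·√3/2 = 40.61·1.73205/2 ≈ 70.3386/2 ≈ 35.1693
(b) Area = (√3/4)·s² = (√3/4)·40.61² = (√3/4)·1649.1721 ≈ 0.433013·1649.1721 ≈ 714.112

Height = 35.17, Area = 714.1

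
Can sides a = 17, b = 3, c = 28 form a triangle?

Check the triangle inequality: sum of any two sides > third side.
a + b vs c: 17 + 3 = 20 ≤ 28  ✗
a + c vs b: 17 + 28 = 45 > 3  ✓
b + c vs a: 3 + 28 = 31 > 17  ✓

No: 17 + 3 = 20 is not > 28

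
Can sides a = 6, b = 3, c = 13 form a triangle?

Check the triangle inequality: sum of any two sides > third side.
a + b vs c: 6 + 3 = 9 ≤ 13  ✗
a + c vs b: 6 + 13 = 19 > 3  ✓
b + c vs a: 3 + 13 = 16 > 6  ✓

No: 6 + 3 = 9 is not > 13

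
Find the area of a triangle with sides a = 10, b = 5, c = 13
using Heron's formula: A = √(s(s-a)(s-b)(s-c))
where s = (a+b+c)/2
s = (10 + 5 + 13)/2 = 28/2 = 14
s − a = 4, s − b = 9, s − c = 1
s(s−a)(s−b)(s−c) = 14·4·9·1 = 504
Area = √504 ≈ 22.4499

s = 14.0, Area = 22.45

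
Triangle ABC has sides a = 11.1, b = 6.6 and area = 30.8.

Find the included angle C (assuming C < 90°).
Area = ½·a·b·sin(C)  ⇒  sin(C) = 2·Area/(a·b) = 2·30.8/(11.1·6.6) = 61.6/73.26 ≈ 0.840841
C = arcsin(0.840841) ≈ 57.229° (taking the acute solution since C < 90°)

C = 57.23°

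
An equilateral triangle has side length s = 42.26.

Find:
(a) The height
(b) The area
(a) The height splits the triangle into two 30-60-90 halves: h = s·√3/2 = 42.26·1.73205/2 ≈ 73.1965/2 ≈ 36.5982
(b) Area = (√3/4)·s² = (√3/4)·42.26² = (√3/4)·1785.9076 ≈ 0.433013·1785.9076 ≈ 773.321

Height = 36.6, Area = 773.3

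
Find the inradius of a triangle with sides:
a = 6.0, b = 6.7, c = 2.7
r = Area/s where s is the semi-perimeter.
s = (6.0 + 6.7 + 2.7)/2 = 15.4/2 = 7.7
Area = √(s(s−a)(s−b)(s−c)) = √(7.7·1.7·1·5) ≈ √65.45 ≈ 8.09012
r ≈ 8.09012/7.7 ≈ 1.05066

r = 1.051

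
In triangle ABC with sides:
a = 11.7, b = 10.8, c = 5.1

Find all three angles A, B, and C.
Law of cosines for each angle (a² = 136.89, b² = 116.64, c² = 26.01):
cos(A) = (b² + c² − a²)/(2bc) = (116.64 + 26.01 − 136.89)/(2·10.8·5.1) = 5.76/110.16 ≈ 0.0522876  ⇒  A ≈ 87.0028°
cos(B) = (a² + c² − b²)/(2ac) = (136.89 + 26.01 − 116.64)/(2·11.7·5.1) = 46.26/119.34 ≈ 0.387632  ⇒  B ≈ 67.1928°
cos(C) = (a² + b² − c²)/(2ab) = (136.89 + 116.64 − 26.01)/(2·11.7·10.8) = 227.52/252.72 ≈ 0.900285  ⇒  C ≈ 25.8045°
Check: A + B + C ≈ 180°

A = 87°, B = 67.19°, C = 25.8°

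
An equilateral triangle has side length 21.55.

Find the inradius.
r = Area/s with s the semi-perimeter.
Area = (√3/4)·21.55² = (√3/4)·464.4025 ≈ 0.433013·464.4025 ≈ 201.092
s = 3·21.55/2 = 32.325
r ≈ 201.092/32.325 ≈ 6.22095
(Equivalently r = side/(2√3) = 21.55/3.4641 ≈ 6.22095.)

r = 6.221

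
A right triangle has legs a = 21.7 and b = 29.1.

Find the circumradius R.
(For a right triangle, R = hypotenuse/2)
Hypotenuse c = √(a² + b²) = √(470.89 + 846.81) = √1317.7 ≈ 36.3001
R = c/2 ≈ 36.3001/2 ≈ 18.1501

R = 18.15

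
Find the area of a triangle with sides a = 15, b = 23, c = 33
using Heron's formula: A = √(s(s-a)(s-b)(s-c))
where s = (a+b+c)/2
s = (15 + 23 + 33)/2 = 71/2 = 35.5
s − a = 20.5, s − b = 12.5, s − c = 2.5
s(s−a)(s−b)(s−c) = 35.5·20.5·12.5·2.5 = 22742.1875
Area = √22742.1875 ≈ 150.805

s = 35.5, Area = 150.8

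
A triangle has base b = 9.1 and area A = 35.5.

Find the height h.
A = ½·b·h  ⇒  h = 2A/b = 2·35.5/9.1 = 71/9.1 ≈ 7.8022

h = 7.802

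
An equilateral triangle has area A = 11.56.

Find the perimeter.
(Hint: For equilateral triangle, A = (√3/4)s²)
A = (√3/4)s²  ⇒  s² = 4A/√3 = 4·11.56/√3 = 46.24/1.73205 ≈ 26.6967
s ≈ √26.6967 ≈ 5.16688
Perimeter = 3s ≈ 3·5.16688 ≈ 15.5006

Perimeter = 15.5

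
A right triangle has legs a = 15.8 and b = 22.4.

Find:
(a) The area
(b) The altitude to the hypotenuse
(a) The legs are perpendicular, so Area = ½·a·b = ½·15.8·22.4 = ½·353.92 = 176.96
(b) Hypotenuse c = √(a² + b²) = √(249.64 + 501.76) = √751.4 ≈ 27.4117
    Area = ½·c·h_c  ⇒  h_c = 2·Area/c = 353.92/27.4117 ≈ 12.9113

Area = 176.96, h_c = 12.91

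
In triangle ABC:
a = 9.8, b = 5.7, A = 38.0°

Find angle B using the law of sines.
a/sin(A) = b/sin(B)  ⇒  sin(B) = b·sin(A)/a = 5.7·sin(38.0°)/9.8
sin(38.0°) ≈ 0.615661
sin(B) ≈ 5.7·0.615661/9.8 ≈ 3.50927/9.8 ≈ 0.358089
B = arcsin(0.358089) ≈ 20.9829°
(Since b ≤ a we need B ≤ A, so the obtuse alternative 180° − 20.9829° ≈ 159.017° is rejected.)

B = 20.98°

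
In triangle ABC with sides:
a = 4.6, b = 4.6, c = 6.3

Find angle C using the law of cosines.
c² = a² + b² − 2ab·cos(C)  ⇒  cos(C) = (a² + b² − c²)/(2ab)
cos(C) = (4.6² + 4.6² − 6.3²)/(2·4.6·4.6) = (21.16 + 21.16 − 39.69)/42.32 = 2.63/42.32 ≈ 0.0621456
C = arccos(0.0621456) ≈ 86.437°

C = 86.44°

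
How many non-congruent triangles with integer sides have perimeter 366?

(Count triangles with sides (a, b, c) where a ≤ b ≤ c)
Let a ≤ b ≤ c with a + b + c = 366. The only binding inequality is a + b > c, i.e. 366 − c > c, so c < 366/2; and c ≥ 366/3 since c is the largest side.
So 122 ≤ c ≤ 182. For each c, b runs from ⌈(366 − c)/2⌉ up to c (then a = 366 − b − c satisfies 1 ≤ a ≤ b automatically), giving c − ⌈(366 − c)/2⌉ + 1 choices.
Summing over c: 1 + 2 + 4 + 5 + … + 89 + 91  (61 terms, c = 122, …, 182) = 2791
Check (closed form: nearest integer to p²/48 for even p, (p+3)²/48 for odd p): 366²/48 = 133956/48 ≈ 2790.75 → 2791

2791 triangles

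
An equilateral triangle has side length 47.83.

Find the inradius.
r = Area/s with s the semi-perimeter.
Area = (√3/4)·47.83² = (√3/4)·2287.7089 ≈ 0.433013·2287.7089 ≈ 990.607
s = 3·47.83/2 = 71.745
r ≈ 990.607/71.745 ≈ 13.8073
(Equivalently r = side/(2√3) = 47.83/3.4641 ≈ 13.8073.)

r = 13.81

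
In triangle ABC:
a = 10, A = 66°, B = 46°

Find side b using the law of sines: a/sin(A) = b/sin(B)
a/sin(A) = b/sin(B)  ⇒  b = a·sin(B)/sin(A) = 10·sin(46°)/sin(66°)
sin(46°) ≈ 0.71934, sin(66°) ≈ 0.913545
b ≈ 10·0.71934/0.913545 ≈ 7.1934/0.913545 ≈ 7.87415

b = 7.874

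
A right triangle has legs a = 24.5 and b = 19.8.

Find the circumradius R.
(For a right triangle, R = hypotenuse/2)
Hypotenuse c = √(a² + b²) = √(600.25 + 392.04) = √992.29 ≈ 31.5006
R = c/2 ≈ 31.5006/2 ≈ 15.7503

R = 15.75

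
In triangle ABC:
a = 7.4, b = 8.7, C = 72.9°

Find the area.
Two sides and the included angle (SAS): A = ½·a·b·sin(C) = ½·7.4·8.7·sin(72.9°)
sin(72.9°) ≈ 0.955793
A ≈ ½·64.38·0.955793 = 32.19·0.955793 ≈ 30.767

Area = 30.77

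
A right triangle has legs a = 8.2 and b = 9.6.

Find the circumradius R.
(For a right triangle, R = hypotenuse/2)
Hypotenuse c = √(a² + b²) = √(67.24 + 92.16) = √159.4 ≈ 12.6254
R = c/2 ≈ 12.6254/2 ≈ 6.31269

R = 6.313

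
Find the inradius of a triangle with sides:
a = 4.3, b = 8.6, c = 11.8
r = Area/s where s is the semi-perimeter.
s = (4.3 + 8.6 + 11.8)/2 = 24.7/2 = 12.35
Area = √(s(s−a)(s−b)(s−c)) = √(12.35·8.05·3.75·0.55) ≈ √205.049 ≈ 14.3195
r ≈ 14.3195/12.35 ≈ 1.15948

r = 1.159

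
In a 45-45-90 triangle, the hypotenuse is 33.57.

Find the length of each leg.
In a 45-45-90 triangle hypotenuse = leg·√2, so leg = hypotenuse/√2.
Leg = 33.57/√2 ≈ 33.57/1.41421 ≈ 23.7376

Each leg = 23.74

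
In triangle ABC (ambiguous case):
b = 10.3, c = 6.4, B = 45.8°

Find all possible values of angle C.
b/sin(B) = c/sin(C)  ⇒  sin(C) = c·sin(B)/b = 6.4·sin(45.8°)/10.3
sin(45.8°) ≈ 0.716911
sin(C) ≈ 6.4·0.716911/10.3 ≈ 4.58823/10.3 ≈ 0.445459
Candidate 1: C₁ = arcsin(0.445459) ≈ 26.4527°  →  A = 180° − 45.8° − 26.4527° ≈ 107.747° > 0, valid
Candidate 2: C₂ = 180° − C₁ ≈ 153.547°  →  A = 180° − 45.8° − 153.547° ≈ -19.3473° ≤ 0, not a valid triangle

C = 26.45° (one solution)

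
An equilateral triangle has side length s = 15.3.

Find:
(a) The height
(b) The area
(a) The height splits the triangle into two 30-60-90 halves: h = s·√3/2 = 15.3·1.73205/2 ≈ 26.5004/2 ≈ 13.2502
(b) Area = (√3/4)·s² = (√3/4)·15.3² = (√3/4)·234.09 ≈ 0.433013·234.09 ≈ 101.364

Height = 13.25, Area = 101.4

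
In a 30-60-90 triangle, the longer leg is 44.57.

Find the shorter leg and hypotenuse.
In a 30-60-90 triangle the sides are in ratio 1 : √3 : 2, so short leg = long leg/√3 and hypotenuse = 2·(short leg).
Short leg = 44.57/√3 ≈ 44.57/1.73205 ≈ 25.7325
Hypotenuse = 2·25.7325 ≈ 51.465

Short leg = 25.73, Hypotenuse = 51.47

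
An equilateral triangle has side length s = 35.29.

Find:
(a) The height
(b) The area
(a) The height splits the triangle into two 30-60-90 halves: h = s·√3/2 = 35.29·1.73205/2 ≈ 61.1241/2 ≈ 30.562
(b) Area = (√3/4)·s² = (√3/4)·35.29² = (√3/4)·1245.3841 ≈ 0.433013·1245.3841 ≈ 539.267

Height = 30.56, Area = 539.3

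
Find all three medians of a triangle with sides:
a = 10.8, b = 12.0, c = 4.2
Median formula: m_a = ½√(2b² + 2c² − a²) (and cyclically). a² = 116.64, b² = 144, c² = 17.64.
m_a = ½√(2·144 + 2·17.64 − 116.64) = ½√206.64 ≈ ½·14.375 ≈ 7.18749
m_b = ½√(2·116.64 + 2·17.64 − 144) = ½√124.56 ≈ ½·11.1606 ≈ 5.58032
m_c = ½√(2·116.64 + 2·144 − 17.64) = ½√503.64 ≈ ½·22.4419 ≈ 11.221

m_a = 7.187, m_b = 5.58, m_c = 11.22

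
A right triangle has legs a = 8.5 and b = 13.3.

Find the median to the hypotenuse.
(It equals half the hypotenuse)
Hypotenuse c = √(a² + b²) = √(72.25 + 176.89) = √249.14 ≈ 15.7842
Median to hypotenuse = c/2 ≈ 15.7842/2 ≈ 7.89208

Median = 7.892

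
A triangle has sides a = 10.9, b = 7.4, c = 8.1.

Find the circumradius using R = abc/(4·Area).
First find the area with Heron's formula.
s = (10.9 + 7.4 + 8.1)/2 = 13.2
Area = √(s(s−a)(s−b)(s−c)) = √(13.2·2.3·5.8·5.1) ≈ √898.049 ≈ 29.9675
abc = 10.9·7.4·8.1 = 653.346
R = abc/(4·Area) ≈ 653.346/(4·29.9675) = 653.346/119.87 ≈ 5.45046

R = 5.45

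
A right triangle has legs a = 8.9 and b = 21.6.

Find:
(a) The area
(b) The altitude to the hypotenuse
(a) The legs are perpendicular, so Area = ½·a·b = ½·8.9·21.6 = ½·192.24 = 96.12
(b) Hypotenuse c = √(a² + b²) = √(79.21 + 466.56) = √545.77 ≈ 23.3617
    Area = ½·c·h_c  ⇒  h_c = 2·Area/c = 192.24/23.3617 ≈ 8.22885

Area = 96.12, h_c = 8.229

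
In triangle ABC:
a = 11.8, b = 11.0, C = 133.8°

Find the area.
Two sides and the included angle (SAS): A = ½·a·b·sin(C) = ½·11.8·11.0·sin(133.8°)
sin(133.8°) ≈ 0.72176
A ≈ ½·129.8·0.72176 = 64.9·0.72176 ≈ 46.8422

Area = 46.84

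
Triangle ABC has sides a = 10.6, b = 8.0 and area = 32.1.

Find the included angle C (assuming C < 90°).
Area = ½·a·b·sin(C)  ⇒  sin(C) = 2·Area/(a·b) = 2·32.1/(10.6·8.0) = 64.2/84.8 ≈ 0.757075
C = arcsin(0.757075) ≈ 49.2071° (taking the acute solution since C < 90°)

C = 49.21°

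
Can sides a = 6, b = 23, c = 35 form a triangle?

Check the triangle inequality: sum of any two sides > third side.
a + b vs c: 6 + 23 = 29 ≤ 35  ✗
a + c vs b: 6 + 35 = 41 > 23  ✓
b + c vs a: 23 + 35 = 58 > 6  ✓

No: 6 + 23 = 29 is not > 35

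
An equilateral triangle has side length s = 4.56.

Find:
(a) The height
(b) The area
(a) The height splits the triangle into two 30-60-90 halves: h = s·√3/2 = 4.56·1.73205/2 ≈ 7.89815/2 ≈ 3.94908
(b) Area = (√3/4)·s² = (√3/4)·4.56² = (√3/4)·20.7936 ≈ 0.433013·20.7936 ≈ 9.00389

Height = 3.949, Area = 9.004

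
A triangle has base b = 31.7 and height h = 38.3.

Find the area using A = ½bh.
A = ½·b·h = ½·31.7·38.3 = ½·1214.11 = 607.055

Area = 607.055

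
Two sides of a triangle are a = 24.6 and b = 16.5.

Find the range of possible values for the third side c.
Triangle inequality: |a − b| < c < a + b
|a − b| = |24.6 − 16.5| = 8.1
a + b = 24.6 + 16.5 = 41.1

8.1 < c < 41.1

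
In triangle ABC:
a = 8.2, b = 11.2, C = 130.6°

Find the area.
Two sides and the included angle (SAS): A = ½·a·b·sin(C) = ½·8.2·11.2·sin(130.6°)
sin(130.6°) ≈ 0.759271
A ≈ ½·91.84·0.759271 = 45.92·0.759271 ≈ 34.8657

Area = 34.87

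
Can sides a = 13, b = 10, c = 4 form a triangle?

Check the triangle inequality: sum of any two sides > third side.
a + b vs c: 13 + 10 = 23 > 4  ✓
a + c vs b: 13 + 4 = 17 > 10  ✓
b + c vs a: 10 + 4 = 14 > 13  ✓

Yes, triangle inequality satisfied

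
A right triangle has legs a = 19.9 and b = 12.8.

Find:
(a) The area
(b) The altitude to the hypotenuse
(a) The legs are perpendicular, so Area = ½·a·b = ½·19.9·12.8 = ½·254.72 = 127.36
(b) Hypotenuse c = √(a² + b²) = √(396.01 + 163.84) = √559.85 ≈ 23.6611
    Area = ½·c·h_c  ⇒  h_c = 2·Area/c = 254.72/23.6611 ≈ 10.7653

Area = 127.36, h_c = 10.77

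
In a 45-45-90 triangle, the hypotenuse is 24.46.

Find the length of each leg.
In a 45-45-90 triangle hypotenuse = leg·√2, so leg = hypotenuse/√2.
Leg = 24.46/√2 ≈ 24.46/1.41421 ≈ 17.2958

Each leg = 17.3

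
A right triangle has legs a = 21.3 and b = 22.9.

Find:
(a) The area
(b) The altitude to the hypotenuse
(a) The legs are perpendicular, so Area = ½·a·b = ½·21.3·22.9 = ½·487.77 = 243.885
(b) Hypotenuse c = √(a² + b²) = √(453.69 + 524.41) = √978.1 ≈ 31.2746
    Area = ½·c·h_c  ⇒  h_c = 2·Area/c = 487.77/31.2746 ≈ 15.5964

Area = 243.885, h_c = 15.6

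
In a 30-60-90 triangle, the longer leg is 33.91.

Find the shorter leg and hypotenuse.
In a 30-60-90 triangle the sides are in ratio 1 : √3 : 2, so short leg = long leg/√3 and hypotenuse = 2·(short leg).
Short leg = 33.91/√3 ≈ 33.91/1.73205 ≈ 19.5779
Hypotenuse = 2·19.5779 ≈ 39.1559

Short leg = 19.58, Hypotenuse = 39.16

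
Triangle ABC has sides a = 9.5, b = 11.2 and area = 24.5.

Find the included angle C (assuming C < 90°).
Area = ½·a·b·sin(C)  ⇒  sin(C) = 2·Area/(a·b) = 2·24.5/(9.5·11.2) = 49/106.4 ≈ 0.460526
C = arcsin(0.460526) ≈ 27.4211° (taking the acute solution since C < 90°)

C = 27.42°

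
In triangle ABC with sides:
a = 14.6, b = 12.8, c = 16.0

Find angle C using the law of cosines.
c² = a² + b² − 2ab·cos(C)  ⇒  cos(C) = (a² + b² − c²)/(2ab)
cos(C) = (14.6² + 12.8² − 16.0²)/(2·14.6·12.8) = (213.16 + 163.84 − 256)/373.76 = 121/373.76 ≈ 0.323737
C = arccos(0.323737) ≈ 71.1109°

C = 71.11°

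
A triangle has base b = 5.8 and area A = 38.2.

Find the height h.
A = ½·b·h  ⇒  h = 2A/b = 2·38.2/5.8 = 76.4/5.8 ≈ 13.1724

h = 13.17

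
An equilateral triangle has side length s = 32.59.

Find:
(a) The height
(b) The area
(a) The height splits the triangle into two 30-60-90 halves: h = s·√3/2 = 32.59·1.73205/2 ≈ 56.4475/2 ≈ 28.2238
(b) Area = (√3/4)·s² = (√3/4)·32.59² = (√3/4)·1062.1081 ≈ 0.433013·1062.1081 ≈ 459.906

Height = 28.22, Area = 459.9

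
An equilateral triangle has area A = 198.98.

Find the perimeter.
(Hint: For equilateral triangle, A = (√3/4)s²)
A = (√3/4)s²  ⇒  s² = 4A/√3 = 4·198.98/√3 = 795.92/1.73205 ≈ 459.525
s ≈ √459.525 ≈ 21.4365
Perimeter = 3s ≈ 3·21.4365 ≈ 64.3096

Perimeter = 64.31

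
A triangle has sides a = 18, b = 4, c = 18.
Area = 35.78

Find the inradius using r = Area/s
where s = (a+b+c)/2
s = (18 + 4 + 18)/2 = 40/2 = 20
r = Area/s = 35.78/20 ≈ 1.789

r = 1.789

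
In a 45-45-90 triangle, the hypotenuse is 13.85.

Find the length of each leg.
In a 45-45-90 triangle hypotenuse = leg·√2, so leg = hypotenuse/√2.
Leg = 13.85/√2 ≈ 13.85/1.41421 ≈ 9.79343

Each leg = 9.793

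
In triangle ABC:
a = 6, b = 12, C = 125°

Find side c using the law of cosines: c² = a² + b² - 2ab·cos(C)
c² = 6² + 12² − 2·6·12·cos(125°)
cos(125°) ≈ -0.573576
c² ≈ 36 + 144 − 144·(-0.573576) ≈ 180 + 82.595 ≈ 262.595
c ≈ √262.595 ≈ 16.2048

c = 16.2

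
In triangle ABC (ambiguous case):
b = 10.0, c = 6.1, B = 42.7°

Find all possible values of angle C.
b/sin(B) = c/sin(C)  ⇒  sin(C) = c·sin(B)/b = 6.1·sin(42.7°)/10.0
sin(42.7°) ≈ 0.67816
sin(C) ≈ 6.1·0.67816/10.0 ≈ 4.13677/10.0 ≈ 0.413677
Candidate 1: C₁ = arcsin(0.413677) ≈ 24.4361°  →  A = 180° − 42.7° − 24.4361° ≈ 112.864° > 0, valid
Candidate 2: C₂ = 180° − C₁ ≈ 155.564°  →  A = 180° − 42.7° − 155.564° ≈ -18.2639° ≤ 0, not a valid triangle

C = 24.44° (one solution)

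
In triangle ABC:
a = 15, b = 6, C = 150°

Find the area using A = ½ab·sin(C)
A = ½·a·b·sin(C) = ½·15·6·sin(150°)
sin(150°) ≈ 0.5
A ≈ ½·90·0.5 = 45·0.5 ≈ 22.5

Area = 22.5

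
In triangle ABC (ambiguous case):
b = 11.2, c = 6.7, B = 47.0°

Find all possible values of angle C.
b/sin(B) = c/sin(C)  ⇒  sin(C) = c·sin(B)/b = 6.7·sin(47.0°)/11.2
sin(47.0°) ≈ 0.731354
sin(C) ≈ 6.7·0.731354/11.2 ≈ 4.90007/11.2 ≈ 0.437506
Candidate 1: C₁ = arcsin(0.437506) ≈ 25.9449°  →  A = 180° − 47.0° − 25.9449° ≈ 107.055° > 0, valid
Candidate 2: C₂ = 180° − C₁ ≈ 154.055°  →  A = 180° − 47.0° − 154.055° ≈ -21.0551° ≤ 0, not a valid triangle

C = 25.94° (one solution)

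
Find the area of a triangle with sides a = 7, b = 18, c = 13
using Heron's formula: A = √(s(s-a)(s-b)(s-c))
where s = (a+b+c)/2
s = (7 + 18 + 13)/2 = 38/2 = 19
s − a = 12, s − b = 1, s − c = 6
s(s−a)(s−b)(s−c) = 19·12·1·6 = 1368
Area = √1368 ≈ 36.9865

s = 19.0, Area = 36.99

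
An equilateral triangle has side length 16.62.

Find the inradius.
r = Area/s with s the semi-perimeter.
Area = (√3/4)·16.62² = (√3/4)·276.2244 ≈ 0.433013·276.2244 ≈ 119.609
s = 3·16.62/2 = 24.93
r ≈ 119.609/24.93 ≈ 4.79778
(Equivalently r = side/(2√3) = 16.62/3.4641 ≈ 4.79778.)

r = 4.798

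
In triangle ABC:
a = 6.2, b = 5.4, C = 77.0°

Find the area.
Two sides and the included angle (SAS): A = ½·a·b·sin(C) = ½·6.2·5.4·sin(77.0°)
sin(77.0°) ≈ 0.97437
A ≈ ½·33.48·0.97437 = 16.74·0.97437 ≈ 16.311

Area = 16.31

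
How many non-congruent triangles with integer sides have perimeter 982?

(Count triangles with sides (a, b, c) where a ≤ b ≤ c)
Let a ≤ b ≤ c with a + b + c = 982. The only binding inequality is a + b > c, i.e. 982 − c > c, so c < 982/2; and c ≥ 982/3 since c is the largest side.
So 328 ≤ c ≤ 490. For each c, b runs from ⌈(982 − c)/2⌉ up to c (then a = 982 − b − c satisfies 1 ≤ a ≤ b automatically), giving c − ⌈(982 − c)/2⌉ + 1 choices.
Summing over c: 2 + 3 + 5 + 6 + … + 243 + 245  (163 terms, c = 328, …, 490) = 20090
Check (closed form: nearest integer to p²/48 for even p, (p+3)²/48 for odd p): 982²/48 = 964324/48 ≈ 20090.08 → 20090

20090 triangles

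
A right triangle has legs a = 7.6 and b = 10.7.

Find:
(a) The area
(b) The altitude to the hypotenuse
(a) The legs are perpendicular, so Area = ½·a·b = ½·7.6·10.7 = ½·81.32 = 40.66
(b) Hypotenuse c = √(a² + b²) = √(57.76 + 114.49) = √172.25 ≈ 13.1244
    Area = ½·c·h_c  ⇒  h_c = 2·Area/c = 81.32/13.1244 ≈ 6.19609

Area = 40.66, h_c = 6.196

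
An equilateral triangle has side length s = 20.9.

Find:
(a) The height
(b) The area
(a) The height splits the triangle into two 30-60-90 halves: h = s·√3/2 = 20.9·1.73205/2 ≈ 36.1999/2 ≈ 18.0999
(b) Area = (√3/4)·s² = (√3/4)·20.9² = (√3/4)·436.81 ≈ 0.433013·436.81 ≈ 189.144

Height = 18.1, Area = 189.1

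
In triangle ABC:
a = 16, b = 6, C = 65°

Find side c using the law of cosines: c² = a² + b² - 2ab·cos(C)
c² = 16² + 6² − 2·16·6·cos(65°)
cos(65°) ≈ 0.422618
c² ≈ 256 + 36 − 192·(0.422618) ≈ 292 − 81.1427 ≈ 210.857
c ≈ √210.857 ≈ 14.5209

c = 14.52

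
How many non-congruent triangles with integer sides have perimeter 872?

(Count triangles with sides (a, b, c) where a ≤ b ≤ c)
Let a ≤ b ≤ c with a + b + c = 872. The only binding inequality is a + b > c, i.e. 872 − c > c, so c < 872/2; and c ≥ 872/3 since c is the largest side.
So 291 ≤ c ≤ 435. For each c, b runs from ⌈(872 − c)/2⌉ up to c (then a = 872 − b − c satisfies 1 ≤ a ≤ b automatically), giving c − ⌈(872 − c)/2⌉ + 1 choices.
Summing over c: 1 + 3 + 4 + 6 + … + 216 + 217  (145 terms, c = 291, …, 435) = 15841
Check (closed form: nearest integer to p²/48 for even p, (p+3)²/48 for odd p): 872²/48 = 760384/48 ≈ 15841.33 → 15841

15841 triangles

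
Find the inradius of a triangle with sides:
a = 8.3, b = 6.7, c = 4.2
r = Area/s where s is the semi-perimeter.
s = (8.3 + 6.7 + 4.2)/2 = 19.2/2 = 9.6
Area = √(s(s−a)(s−b)(s−c)) = √(9.6·1.3·2.9·5.4) ≈ √195.437 ≈ 13.9799
r ≈ 13.9799/9.6 ≈ 1.45624

r = 1.456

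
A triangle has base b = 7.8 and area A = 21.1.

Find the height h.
A = ½·b·h  ⇒  h = 2A/b = 2·21.1/7.8 = 42.2/7.8 ≈ 5.41026

h = 5.41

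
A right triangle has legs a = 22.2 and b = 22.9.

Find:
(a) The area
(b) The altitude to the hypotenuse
(a) The legs are perpendicular, so Area = ½·a·b = ½·22.2·22.9 = ½·508.38 = 254.19
(b) Hypotenuse c = √(a² + b²) = √(492.84 + 524.41) = √1017.25 ≈ 31.8944
    Area = ½·c·h_c  ⇒  h_c = 2·Area/c = 508.38/31.8944 ≈ 15.9395

Area = 254.19, h_c = 15.94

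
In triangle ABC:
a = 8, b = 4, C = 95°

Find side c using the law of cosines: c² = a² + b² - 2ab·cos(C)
c² = 8² + 4² − 2·8·4·cos(95°)
cos(95°) ≈ -0.0871557
c² ≈ 64 + 16 − 64·(-0.0871557) ≈ 80 + 5.57797 ≈ 85.578
c ≈ √85.578 ≈ 9.25084

c = 9.251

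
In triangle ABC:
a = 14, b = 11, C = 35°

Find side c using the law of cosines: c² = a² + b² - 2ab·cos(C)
c² = 14² + 11² − 2·14·11·cos(35°)
cos(35°) ≈ 0.819152
c² ≈ 196 + 121 − 308·(0.819152) ≈ 317 − 252.299 ≈ 64.7012
c ≈ √64.7012 ≈ 8.0437

c = 8.044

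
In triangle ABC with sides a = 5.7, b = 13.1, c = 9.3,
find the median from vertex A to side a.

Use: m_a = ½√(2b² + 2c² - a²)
m_a = ½√(2·13.1² + 2·9.3² − 5.7²) = ½√(2·171.61 + 2·86.49 − 32.49) = ½√(343.22 + 172.98 − 32.49) = ½√483.71
√483.71 ≈ 21.9934, so m_a ≈ 10.9967

m_a = 11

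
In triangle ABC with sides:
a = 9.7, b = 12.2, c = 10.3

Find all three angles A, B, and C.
Law of cosines for each angle (a² = 94.09, b² = 148.84, c² = 106.09):
cos(A) = (b² + c² − a²)/(2bc) = (148.84 + 106.09 − 94.09)/(2·12.2·10.3) = 160.84/251.32 ≈ 0.639981  ⇒  A ≈ 50.2096°
cos(B) = (a² + c² − b²)/(2ac) = (94.09 + 106.09 − 148.84)/(2·9.7·10.3) = 51.34/199.82 ≈ 0.256931  ⇒  B ≈ 75.1119°
cos(C) = (a² + b² − c²)/(2ab) = (94.09 + 148.84 − 106.09)/(2·9.7·12.2) = 136.84/236.68 ≈ 0.578165  ⇒  C ≈ 54.6784°
Check: A + B + C ≈ 180°

A = 50.21°, B = 75.11°, C = 54.68°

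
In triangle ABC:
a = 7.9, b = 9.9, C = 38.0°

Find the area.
Two sides and the included angle (SAS): A = ½·a·b·sin(C) = ½·7.9·9.9·sin(38.0°)
sin(38.0°) ≈ 0.615661
A ≈ ½·78.21·0.615661 = 39.105·0.615661 ≈ 24.0754

Area = 24.08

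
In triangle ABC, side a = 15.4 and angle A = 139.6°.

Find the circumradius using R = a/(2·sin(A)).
R = a/(2·sin(A)) = 15.4/(2·sin(139.6°))
sin(139.6°) ≈ 0.64812
R ≈ 15.4/(2·0.64812) = 15.4/1.29624 ≈ 11.8805

R = 11.88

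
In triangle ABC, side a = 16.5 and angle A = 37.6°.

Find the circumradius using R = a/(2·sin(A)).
R = a/(2·sin(A)) = 16.5/(2·sin(37.6°))
sin(37.6°) ≈ 0.610145
R ≈ 16.5/(2·0.610145) = 16.5/1.22029 ≈ 13.5214

R = 13.52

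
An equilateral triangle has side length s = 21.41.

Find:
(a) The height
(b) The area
(a) The height splits the triangle into two 30-60-90 halves: h = s·√3/2 = 21.41·1.73205/2 ≈ 37.0832/2 ≈ 18.5416
(b) Area = (√3/4)·s² = (√3/4)·21.41² = (√3/4)·458.3881 ≈ 0.433013·458.3881 ≈ 198.488

Height = 18.54, Area = 198.5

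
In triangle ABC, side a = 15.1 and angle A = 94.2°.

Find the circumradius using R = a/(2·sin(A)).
R = a/(2·sin(A)) = 15.1/(2·sin(94.2°))
sin(94.2°) ≈ 0.997314
R ≈ 15.1/(2·0.997314) = 15.1/1.99463 ≈ 7.57033

R = 7.57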